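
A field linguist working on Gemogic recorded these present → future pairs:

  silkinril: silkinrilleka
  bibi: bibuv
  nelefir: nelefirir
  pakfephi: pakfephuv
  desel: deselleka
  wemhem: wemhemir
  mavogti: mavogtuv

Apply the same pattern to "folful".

silkinril and mavogti both have last vowel 'i' yet inflect differently (silkinrilleka, mavogtuv), so the last vowel is not what conditions the rule; the final letter is.
"folful" ends in -l. The stems ending in -l (desel → deselleka, silkinril → silkinrilleka) double the final consonant and add -eka.
So folful → folfulleka.

folfulleka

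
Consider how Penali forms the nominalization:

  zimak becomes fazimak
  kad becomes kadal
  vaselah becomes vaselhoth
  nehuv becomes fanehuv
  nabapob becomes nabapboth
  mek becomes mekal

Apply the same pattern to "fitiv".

mek and zimak both end in -k yet inflect differently (mekal, fazimak), so the final letter is not what conditions the rule; the number of vowels is.
"fitiv" has 2 vowels. The stems with 2 vowels (nehuv → fanehuv, zimak → fazimak) add the prefix fa-.
The other patterns: stems with 1 vowel add -al; stems with 3 vowels delete the last vowel and add -oth.
So fitiv → fafitiv.

fafitiv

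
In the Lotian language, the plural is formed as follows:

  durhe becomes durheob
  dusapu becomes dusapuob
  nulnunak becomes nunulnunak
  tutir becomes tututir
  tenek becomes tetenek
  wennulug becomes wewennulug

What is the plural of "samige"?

samigeob

durhe and tenek both have last vowel 'e' yet inflect differently (durheob, tetenek), so the last vowel is not what conditions the rule; whether the stem ends in a vowel or a consonant is.
"samige" ends in a vowel. The stems ending in a vowel (durhe → durheob, dusapu → dusapuob) add -ob.
So samige → samigeob.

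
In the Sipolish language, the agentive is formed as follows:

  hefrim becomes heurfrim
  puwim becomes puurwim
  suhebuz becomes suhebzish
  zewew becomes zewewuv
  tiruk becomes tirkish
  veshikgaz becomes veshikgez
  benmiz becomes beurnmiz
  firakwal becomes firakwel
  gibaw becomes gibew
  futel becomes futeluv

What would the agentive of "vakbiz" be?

"vakbiz" has last vowel 'i'. The stems whose last vowel is 'i' (puwim → puurwim, hefrim → heurfrim, benmiz → beurnmiz) insert -ur- after the first vowel.
So vakbiz → vaurkbiz.

vaurkbiz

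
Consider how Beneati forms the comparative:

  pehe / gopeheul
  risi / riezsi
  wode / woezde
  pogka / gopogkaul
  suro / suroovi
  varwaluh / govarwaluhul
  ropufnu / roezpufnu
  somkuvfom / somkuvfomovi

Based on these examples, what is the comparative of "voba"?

"voba" begins with v-. The one such stem in the data (varwaluh → govarwaluhul) adds go- … -ul around the stem, so the same rule applies.
The other patterns: stems beginning with s- add -ovi; stems beginning with r- or w- insert -ez- after the first vowel.
So voba → govobaul.

govobaul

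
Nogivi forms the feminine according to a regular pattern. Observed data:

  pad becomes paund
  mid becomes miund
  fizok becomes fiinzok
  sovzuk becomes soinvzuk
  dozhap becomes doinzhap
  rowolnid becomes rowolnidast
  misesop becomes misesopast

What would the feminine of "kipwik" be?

pad and rowolnid both end in -d yet inflect differently (paund, rowolnidast), so the final letter is not what conditions the rule; the number of vowels is.
"kipwik" has 2 vowels. The stems with 2 vowels (fizok → fiinzok, sovzuk → soinvzuk, dozhap → doinzhap) insert -in- after the first vowel.
So kipwik → kiinpwik.

kiinpwik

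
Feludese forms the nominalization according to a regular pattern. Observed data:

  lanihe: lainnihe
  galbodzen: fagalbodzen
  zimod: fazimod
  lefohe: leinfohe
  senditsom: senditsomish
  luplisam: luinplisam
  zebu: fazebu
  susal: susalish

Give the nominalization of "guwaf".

luplisam and senditsom both end in -m yet inflect differently (luinplisam, senditsomish), so the final letter is not what conditions the rule; the first letter is.
"guwaf" begins with g-. The one such stem in the data (galbodzen → fagalbodzen) adds the prefix fa-, so the same rule applies.
So guwaf → faguwaf.

faguwaf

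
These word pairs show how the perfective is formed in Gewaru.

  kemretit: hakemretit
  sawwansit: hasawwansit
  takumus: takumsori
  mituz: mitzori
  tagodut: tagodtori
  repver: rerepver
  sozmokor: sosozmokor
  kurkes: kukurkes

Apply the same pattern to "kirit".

hakirit

kemretit and tagodut both end in -t yet inflect differently (hakemretit, tagodtori), so the final letter is not what conditions the rule; the last vowel is.
"kirit" has last vowel 'i'. The stems whose last vowel is 'i' (kemretit → hakemretit, sawwansit → hasawwansit) add the prefix ha-.
So kirit → hakirit.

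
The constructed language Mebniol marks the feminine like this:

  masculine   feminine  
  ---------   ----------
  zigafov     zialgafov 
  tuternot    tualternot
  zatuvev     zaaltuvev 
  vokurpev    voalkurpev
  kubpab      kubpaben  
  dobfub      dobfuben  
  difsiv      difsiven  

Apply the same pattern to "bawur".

bawuren

"bawur" has 2 vowels. The stems with 2 vowels (kubpab → kubpaben, dobfub → dobfuben, difsiv → difsiven) add -en.
So bawur → bawuren.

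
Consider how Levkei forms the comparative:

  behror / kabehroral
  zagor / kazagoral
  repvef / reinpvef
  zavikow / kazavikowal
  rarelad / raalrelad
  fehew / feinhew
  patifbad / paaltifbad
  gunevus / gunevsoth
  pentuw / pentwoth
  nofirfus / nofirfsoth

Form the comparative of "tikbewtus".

tikbewtsoth

"tikbewtus" has last vowel 'u'. The stems whose last vowel is 'u' (pentuw → pentwoth, nofirfus → nofirfsoth, gunevus → gunevsoth) delete the last vowel and add -oth.
So tikbewtus → tikbewtsoth.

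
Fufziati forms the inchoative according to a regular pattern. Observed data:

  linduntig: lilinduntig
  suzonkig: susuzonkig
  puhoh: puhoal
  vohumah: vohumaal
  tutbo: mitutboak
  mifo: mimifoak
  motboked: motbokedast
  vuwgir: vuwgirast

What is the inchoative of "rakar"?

rakarast

puhoh and tutbo both have last vowel 'o' yet inflect differently (puhoal, mitutboak), so the last vowel is not what conditions the rule; the final letter is.
"rakar" ends in -r. The one such stem in the data (vuwgir → vuwgirast) adds -ast, so the same rule applies.
So rakar → rakarast.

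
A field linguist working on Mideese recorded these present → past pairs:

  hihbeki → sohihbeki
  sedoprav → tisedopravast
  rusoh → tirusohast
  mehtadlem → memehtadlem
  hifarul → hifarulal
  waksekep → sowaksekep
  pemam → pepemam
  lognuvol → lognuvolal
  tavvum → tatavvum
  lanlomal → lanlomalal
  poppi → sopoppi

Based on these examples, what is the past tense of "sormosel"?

sormoselal

"sormosel" ends in -l. The stems ending in -l (lognuvol → lognuvolal, lanlomal → lanlomalal, hifarul → hifarulal) add -al.
So sormosel → sormoselal.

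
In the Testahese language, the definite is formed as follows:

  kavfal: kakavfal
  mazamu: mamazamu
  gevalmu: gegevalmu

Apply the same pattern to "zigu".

zizigu

Every pair shown (kavfal → kakavfal, mazamu → mamazamu, gevalmu → gegevalmu) follows the same rule: repeat the first consonant+vowel as a prefix.
So zigu → zizigu.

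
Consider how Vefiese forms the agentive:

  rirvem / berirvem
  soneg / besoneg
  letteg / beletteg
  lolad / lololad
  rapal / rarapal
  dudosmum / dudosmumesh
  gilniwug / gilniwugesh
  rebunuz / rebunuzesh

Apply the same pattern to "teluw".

rirvem and dudosmum both end in -m yet inflect differently (berirvem, dudosmumesh), so the final letter is not what conditions the rule; the last vowel is.
"teluw" has last vowel 'u'. The stems whose last vowel is 'u' (dudosmum → dudosmumesh, gilniwug → gilniwugesh, rebunuz → rebunuzesh) add -esh.
So teluw → teluwesh.

teluwesh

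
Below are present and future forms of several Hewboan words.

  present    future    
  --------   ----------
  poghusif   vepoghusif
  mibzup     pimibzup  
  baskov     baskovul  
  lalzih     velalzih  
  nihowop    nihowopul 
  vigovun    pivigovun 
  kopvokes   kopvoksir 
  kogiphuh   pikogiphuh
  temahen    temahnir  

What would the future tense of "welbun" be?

piwelbun

nihowop and mibzup both end in -p yet inflect differently (nihowopul, pimibzup), so the final letter is not what conditions the rule; the last vowel is.
"welbun" has last vowel 'u'. The stems whose last vowel is 'u' (mibzup → pimibzup, kogiphuh → pikogiphuh, vigovun → pivigovun) add the prefix pi-.
The other patterns: stems whose last vowel is 'o' add -ul; stems whose last vowel is 'i' add the prefix ve-; stems whose last vowel is 'e' delete the last vowel and add -ir.
So welbun → piwelbun.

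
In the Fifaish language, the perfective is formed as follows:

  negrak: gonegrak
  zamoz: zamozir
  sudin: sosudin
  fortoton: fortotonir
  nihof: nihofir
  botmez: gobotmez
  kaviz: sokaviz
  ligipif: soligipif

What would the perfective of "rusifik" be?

nihof and ligipif both end in -f yet inflect differently (nihofir, soligipif), so the final letter is not what conditions the rule; the last vowel is.
"rusifik" has last vowel 'i'. The stems whose last vowel is 'i' (ligipif → soligipif, sudin → sosudin, kaviz → sokaviz) add the prefix so-.
The other patterns: stems whose last vowel is 'o' add -ir; stems whose last vowel is 'a' or 'e' add the prefix go-.
So rusifik → sorusifik.

sorusifik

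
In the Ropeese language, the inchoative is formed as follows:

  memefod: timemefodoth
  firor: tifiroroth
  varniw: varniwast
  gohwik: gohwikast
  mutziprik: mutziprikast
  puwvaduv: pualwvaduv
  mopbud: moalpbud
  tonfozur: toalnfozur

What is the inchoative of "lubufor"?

"lubufor" has last vowel 'o'. The stems whose last vowel is 'o' (memefod → timemefodoth, firor → tifiroroth) add ti- … -oth around the stem.
The other patterns: stems whose last vowel is 'i' add -ast; stems whose last vowel is 'u' insert -al- after the first vowel.
So lubufor → tilubuforoth.

tilubuforoth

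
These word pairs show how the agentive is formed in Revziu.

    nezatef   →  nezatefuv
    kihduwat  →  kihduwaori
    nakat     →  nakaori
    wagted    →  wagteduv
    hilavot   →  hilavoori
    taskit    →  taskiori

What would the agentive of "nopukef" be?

nakat and nezatef both begin with n- yet inflect differently (nakaori, nezatefuv), so the first letter is not what conditions the rule; the final letter is.
"nopukef" ends in -f. The one such stem in the data (nezatef → nezatefuv) adds -uv, so the same rule applies.
So nopukef → nopukefuv.

nopukefuv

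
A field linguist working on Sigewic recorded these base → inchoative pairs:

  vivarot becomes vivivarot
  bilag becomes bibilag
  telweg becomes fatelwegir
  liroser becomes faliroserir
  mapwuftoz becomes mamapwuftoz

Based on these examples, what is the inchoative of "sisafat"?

sisisafat

"sisafat" has last vowel 'a'. The one such stem in the data (bilag → bibilag) repeats the first consonant+vowel as a prefix (as do mapwuftoz, vivarot), so the same rule applies.
The other pattern: stems whose last vowel is 'e' add fa- … -ir around the stem.
So sisafat → sisisafat.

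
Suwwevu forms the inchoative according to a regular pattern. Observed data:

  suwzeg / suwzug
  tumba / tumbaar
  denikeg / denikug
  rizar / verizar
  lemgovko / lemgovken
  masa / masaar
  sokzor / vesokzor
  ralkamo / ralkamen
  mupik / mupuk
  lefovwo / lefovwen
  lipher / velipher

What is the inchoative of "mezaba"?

mezabaar

rizar and masa both have last vowel 'a' yet inflect differently (verizar, masaar), so the last vowel is not what conditions the rule; the final letter is.
"mezaba" ends in -a. The stems ending in -a (masa → masaar, tumba → tumbaar) add -ar.
So mezaba → mezabaar.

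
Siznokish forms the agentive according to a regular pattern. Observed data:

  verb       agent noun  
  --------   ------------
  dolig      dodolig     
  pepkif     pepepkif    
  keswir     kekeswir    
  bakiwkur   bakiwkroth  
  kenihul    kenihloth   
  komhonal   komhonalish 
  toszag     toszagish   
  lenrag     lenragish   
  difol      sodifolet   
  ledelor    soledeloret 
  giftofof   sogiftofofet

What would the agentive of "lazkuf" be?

lazkfoth

"lazkuf" has last vowel 'u'. The stems whose last vowel is 'u' (bakiwkur → bakiwkroth, kenihul → kenihloth) delete the last vowel and add -oth.
So lazkuf → lazkfoth.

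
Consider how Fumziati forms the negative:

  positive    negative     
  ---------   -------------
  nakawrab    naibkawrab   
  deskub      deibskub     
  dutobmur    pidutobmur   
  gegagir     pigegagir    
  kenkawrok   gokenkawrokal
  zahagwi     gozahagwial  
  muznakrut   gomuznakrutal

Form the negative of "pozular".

pipozular

deskub and dutobmur both have last vowel 'u' yet inflect differently (deibskub, pidutobmur), so the last vowel is not what conditions the rule; the final letter is.
"pozular" ends in -r. The stems ending in -r (dutobmur → pidutobmur, gegagir → pigegagir) add the prefix pi-.
The other patterns: stems ending in -b insert -ib- after the first vowel; stems ending in -i, -k or -t add go- … -al around the stem.
So pozular → pipozular.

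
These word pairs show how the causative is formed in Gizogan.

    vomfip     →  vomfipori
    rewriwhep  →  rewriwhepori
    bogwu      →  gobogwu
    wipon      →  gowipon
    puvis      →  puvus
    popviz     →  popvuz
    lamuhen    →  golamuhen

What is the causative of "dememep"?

vomfip and popviz both have last vowel 'i' yet inflect differently (vomfipori, popvuz), so the last vowel is not what conditions the rule; the final letter is.
"dememep" ends in -p. The stems ending in -p (rewriwhep → rewriwhepori, vomfip → vomfipori) add -ori.
The other patterns: stems ending in -s or -z change the last vowel to 'u'; stems ending in -n or -u add the prefix go-.
So dememep → dememepori.

dememepori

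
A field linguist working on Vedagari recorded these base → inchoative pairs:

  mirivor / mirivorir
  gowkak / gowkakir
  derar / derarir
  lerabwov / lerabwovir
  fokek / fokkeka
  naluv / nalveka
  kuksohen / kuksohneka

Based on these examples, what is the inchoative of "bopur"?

bopreka

"bopur" has last vowel 'u'. The one such stem in the data (naluv → nalveka) deletes the last vowel and adds -eka (as do fokek, kuksohen), so the same rule applies.
So bopur → bopreka.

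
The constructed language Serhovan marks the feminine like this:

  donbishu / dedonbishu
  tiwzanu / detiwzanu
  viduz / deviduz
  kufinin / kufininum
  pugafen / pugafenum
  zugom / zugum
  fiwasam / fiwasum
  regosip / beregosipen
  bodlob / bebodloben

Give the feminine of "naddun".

naddunum

kufinin and regosip both have last vowel 'i' yet inflect differently (kufininum, beregosipen), so the last vowel is not what conditions the rule; the final letter is.
"naddun" ends in -n. The stems ending in -n (kufinin → kufininum, pugafen → pugafenum) add -um.
So naddun → naddunum.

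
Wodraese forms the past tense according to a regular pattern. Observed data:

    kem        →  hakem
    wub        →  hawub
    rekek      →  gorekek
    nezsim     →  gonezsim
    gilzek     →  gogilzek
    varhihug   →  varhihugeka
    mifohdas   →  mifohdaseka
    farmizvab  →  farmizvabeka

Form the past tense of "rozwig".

kem and nezsim both end in -m yet inflect differently (hakem, gonezsim), so the final letter is not what conditions the rule; the number of vowels is.
"rozwig" has 2 vowels. The stems with 2 vowels (rekek → gorekek, nezsim → gonezsim, gilzek → gogilzek) add the prefix go-.
So rozwig → gorozwig.

gorozwig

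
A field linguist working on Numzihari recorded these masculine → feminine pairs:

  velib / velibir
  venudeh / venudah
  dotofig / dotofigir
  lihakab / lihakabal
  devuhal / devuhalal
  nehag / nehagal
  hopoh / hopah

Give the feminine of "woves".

wovas

nehag and dotofig both end in -g yet inflect differently (nehagal, dotofigir), so the final letter is not what conditions the rule; the last vowel is.
"woves" has last vowel 'e'. The one such stem in the data (venudeh → venudah) changes the last vowel to 'a' (as does hopoh), so the same rule applies.
So woves → wovas.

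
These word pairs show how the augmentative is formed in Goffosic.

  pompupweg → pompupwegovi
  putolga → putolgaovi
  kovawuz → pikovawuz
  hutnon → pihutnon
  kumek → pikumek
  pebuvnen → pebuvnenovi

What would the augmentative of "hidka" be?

pihidka

"hidka" begins with h-. The one such stem in the data (hutnon → pihutnon) adds the prefix pi-, so the same rule applies.
The other pattern: stems beginning with p- add -ovi.
So hidka → pihidka.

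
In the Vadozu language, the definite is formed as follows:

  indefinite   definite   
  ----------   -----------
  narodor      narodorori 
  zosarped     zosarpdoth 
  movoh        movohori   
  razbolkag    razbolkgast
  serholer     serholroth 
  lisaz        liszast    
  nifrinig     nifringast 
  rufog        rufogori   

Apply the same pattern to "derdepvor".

narodor and serholer both end in -r yet inflect differently (narodorori, serholroth), so the final letter is not what conditions the rule; the last vowel is.
"derdepvor" has last vowel 'o'. The stems whose last vowel is 'o' (rufog → rufogori, movoh → movohori, narodor → narodorori) add -ori.
So derdepvor → derdepvorori.

derdepvorori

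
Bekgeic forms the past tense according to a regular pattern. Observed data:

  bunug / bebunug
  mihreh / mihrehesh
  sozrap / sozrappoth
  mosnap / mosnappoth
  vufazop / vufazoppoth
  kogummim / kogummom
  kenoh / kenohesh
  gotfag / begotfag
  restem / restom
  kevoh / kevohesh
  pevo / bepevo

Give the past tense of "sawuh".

"sawuh" ends in -h. The stems ending in -h (kenoh → kenohesh, kevoh → kevohesh, mihreh → mihrehesh) add -esh.
So sawuh → sawuhesh.

sawuhesh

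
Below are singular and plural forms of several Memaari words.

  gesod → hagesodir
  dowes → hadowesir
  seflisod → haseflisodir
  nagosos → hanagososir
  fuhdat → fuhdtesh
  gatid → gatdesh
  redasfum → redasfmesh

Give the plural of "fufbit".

fufbtesh

gesod and gatid both end in -d yet inflect differently (hagesodir, gatdesh), so the final letter is not what conditions the rule; the last vowel is.
"fufbit" has last vowel 'i'. The one such stem in the data (gatid → gatdesh) deletes the last vowel and adds -esh (as do fuhdat, redasfum), so the same rule applies.
The other pattern: stems whose last vowel is 'e' or 'o' add ha- … -ir around the stem.
So fufbit → fufbtesh.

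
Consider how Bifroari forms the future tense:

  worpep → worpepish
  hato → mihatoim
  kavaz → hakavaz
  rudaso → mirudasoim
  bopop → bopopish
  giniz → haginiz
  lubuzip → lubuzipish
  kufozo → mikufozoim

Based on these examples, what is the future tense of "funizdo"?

mifunizdoim

giniz and lubuzip both have last vowel 'i' yet inflect differently (haginiz, lubuzipish), so the last vowel is not what conditions the rule; the final letter is.
"funizdo" ends in -o. The stems ending in -o (hato → mihatoim, rudaso → mirudasoim, kufozo → mikufozoim) add mi- … -im around the stem.
The other patterns: stems ending in -z add the prefix ha-; stems ending in -p add -ish.
So funizdo → mifunizdoim.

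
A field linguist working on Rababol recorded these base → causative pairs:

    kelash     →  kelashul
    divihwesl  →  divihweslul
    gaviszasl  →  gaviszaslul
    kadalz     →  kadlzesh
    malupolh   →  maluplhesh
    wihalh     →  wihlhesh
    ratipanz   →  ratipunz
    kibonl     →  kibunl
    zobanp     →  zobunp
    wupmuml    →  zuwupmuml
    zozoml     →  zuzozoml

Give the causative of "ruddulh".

"ruddulh" has second-to-last letter 'l'. The stems whose second-to-last letter is 'l' (kadalz → kadlzesh, malupolh → maluplhesh, wihalh → wihlhesh) delete the last vowel and add -esh.
The other patterns: stems whose second-to-last letter is 's' add -ul; stems whose second-to-last letter is 'n' change the last vowel to 'u'; stems whose second-to-last letter is 'm' add the prefix zu-.
So ruddulh → ruddlhesh.

ruddlhesh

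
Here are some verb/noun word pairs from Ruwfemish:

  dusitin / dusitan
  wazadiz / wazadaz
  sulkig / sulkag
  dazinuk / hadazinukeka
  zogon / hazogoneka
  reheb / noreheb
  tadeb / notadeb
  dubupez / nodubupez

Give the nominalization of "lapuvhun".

halapuvhuneka

"lapuvhun" has last vowel 'u'. The one such stem in the data (dazinuk → hadazinukeka) adds ha- … -eka around the stem, so the same rule applies.
The other patterns: stems whose last vowel is 'i' change the last vowel to 'a'; stems whose last vowel is 'e' add the prefix no-.
So lapuvhun → halapuvhuneka.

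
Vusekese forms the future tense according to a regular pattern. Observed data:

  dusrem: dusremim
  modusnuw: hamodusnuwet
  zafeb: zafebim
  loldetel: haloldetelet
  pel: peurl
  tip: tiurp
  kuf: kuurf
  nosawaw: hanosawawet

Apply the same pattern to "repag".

pel and loldetel both end in -l yet inflect differently (peurl, haloldetelet), so the final letter is not what conditions the rule; the number of vowels is.
"repag" has 2 vowels. The stems with 2 vowels (dusrem → dusremim, zafeb → zafebim) add -im.
The other patterns: stems with 1 vowel insert -ur- after the first vowel; stems with 3 vowels add ha- … -et around the stem.
So repag → repagim.

repagim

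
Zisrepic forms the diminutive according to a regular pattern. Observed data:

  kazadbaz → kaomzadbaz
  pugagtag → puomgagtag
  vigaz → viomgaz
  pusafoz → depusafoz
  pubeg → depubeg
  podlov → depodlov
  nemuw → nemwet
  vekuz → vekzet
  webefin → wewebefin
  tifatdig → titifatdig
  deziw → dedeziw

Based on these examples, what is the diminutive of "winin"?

wiwinin

kazadbaz and pusafoz both end in -z yet inflect differently (kaomzadbaz, depusafoz), so the final letter is not what conditions the rule; the last vowel is.
"winin" has last vowel 'i'. The stems whose last vowel is 'i' (webefin → wewebefin, tifatdig → titifatdig, deziw → dedeziw) repeat the first consonant+vowel as a prefix.
The other patterns: stems whose last vowel is 'a' insert -om- after the first vowel; stems whose last vowel is 'e' or 'o' add the prefix de-; stems whose last vowel is 'u' delete the last vowel and add -et.
So winin → wiwinin.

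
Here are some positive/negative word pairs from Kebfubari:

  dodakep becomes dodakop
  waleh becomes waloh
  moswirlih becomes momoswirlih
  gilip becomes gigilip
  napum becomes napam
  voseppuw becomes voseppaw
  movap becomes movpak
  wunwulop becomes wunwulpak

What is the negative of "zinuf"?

zinaf

"zinuf" has last vowel 'u'. The stems whose last vowel is 'u' (napum → napam, voseppuw → voseppaw) change the last vowel to 'a'.
The other patterns: stems whose last vowel is 'e' change the last vowel to 'o'; stems whose last vowel is 'i' repeat the first consonant+vowel as a prefix; stems whose last vowel is 'a' or 'o' delete the last vowel and add -ak.
So zinuf → zinaf.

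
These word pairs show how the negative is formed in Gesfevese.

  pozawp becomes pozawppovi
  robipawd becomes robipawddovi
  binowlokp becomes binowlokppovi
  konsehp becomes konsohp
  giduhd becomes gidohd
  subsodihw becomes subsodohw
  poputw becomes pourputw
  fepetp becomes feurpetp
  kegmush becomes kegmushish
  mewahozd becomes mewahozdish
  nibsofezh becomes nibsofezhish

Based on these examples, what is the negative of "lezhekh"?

"lezhekh" has second-to-last letter 'k'. The one such stem in the data (binowlokp → binowlokppovi) doubles the final consonant and adds -ovi (as do pozawp, robipawd), so the same rule applies.
The other patterns: stems whose second-to-last letter is 'h' change the last vowel to 'o'; stems whose second-to-last letter is 't' insert -ur- after the first vowel; stems whose second-to-last letter is 's' or 'z' add -ish.
So lezhekh → lezhekhhovi.

lezhekhhovi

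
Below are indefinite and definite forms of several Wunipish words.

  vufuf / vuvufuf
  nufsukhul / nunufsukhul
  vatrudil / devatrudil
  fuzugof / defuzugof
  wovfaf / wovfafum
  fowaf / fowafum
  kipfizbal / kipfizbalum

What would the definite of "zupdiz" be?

dezupdiz

nufsukhul and vatrudil both end in -l yet inflect differently (nunufsukhul, devatrudil), so the final letter is not what conditions the rule; the last vowel is.
"zupdiz" has last vowel 'i'. The one such stem in the data (vatrudil → devatrudil) adds the prefix de-, so the same rule applies.
The other patterns: stems whose last vowel is 'u' repeat the first consonant+vowel as a prefix; stems whose last vowel is 'a' add -um.
So zupdiz → dezupdiz.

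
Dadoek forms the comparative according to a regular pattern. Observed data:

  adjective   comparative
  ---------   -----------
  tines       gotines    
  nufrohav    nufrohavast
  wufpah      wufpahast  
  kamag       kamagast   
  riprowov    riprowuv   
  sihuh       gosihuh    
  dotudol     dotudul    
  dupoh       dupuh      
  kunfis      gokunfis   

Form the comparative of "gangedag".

"gangedag" has last vowel 'a'. The stems whose last vowel is 'a' (nufrohav → nufrohavast, kamag → kamagast, wufpah → wufpahast) add -ast.
So gangedag → gangedagast.

gangedagast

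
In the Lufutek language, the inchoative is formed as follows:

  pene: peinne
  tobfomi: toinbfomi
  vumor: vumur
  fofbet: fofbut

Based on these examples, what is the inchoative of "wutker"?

"wutker" ends in a consonant. The stems ending in a consonant (fofbet → fofbut, vumor → vumur) change the last vowel to 'u'.
So wutker → wutkur.

wutkur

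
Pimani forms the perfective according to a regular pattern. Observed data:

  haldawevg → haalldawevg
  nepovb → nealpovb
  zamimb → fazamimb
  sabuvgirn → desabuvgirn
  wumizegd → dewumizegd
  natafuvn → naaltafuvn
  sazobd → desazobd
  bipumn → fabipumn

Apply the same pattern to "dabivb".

daalbivb

"dabivb" has second-to-last letter 'v'. The stems whose second-to-last letter is 'v' (natafuvn → naaltafuvn, nepovb → nealpovb, haldawevg → haalldawevg) insert -al- after the first vowel.
So dabivb → daalbivb.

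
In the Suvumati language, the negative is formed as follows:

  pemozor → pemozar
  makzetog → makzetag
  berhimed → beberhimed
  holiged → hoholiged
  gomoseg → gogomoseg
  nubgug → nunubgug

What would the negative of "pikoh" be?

makzetog and gomoseg both end in -g yet inflect differently (makzetag, gogomoseg), so the final letter is not what conditions the rule; the last vowel is.
"pikoh" has last vowel 'o'. The stems whose last vowel is 'o' (pemozor → pemozar, makzetog → makzetag) change the last vowel to 'a'.
The other pattern: stems whose last vowel is 'e' or 'u' repeat the first consonant+vowel as a prefix.
So pikoh → pikah.

pikah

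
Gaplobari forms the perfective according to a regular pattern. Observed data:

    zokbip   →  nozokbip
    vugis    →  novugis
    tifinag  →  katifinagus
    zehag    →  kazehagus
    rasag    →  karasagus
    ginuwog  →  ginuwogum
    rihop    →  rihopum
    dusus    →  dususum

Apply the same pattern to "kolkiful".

tifinag and ginuwog both end in -g yet inflect differently (katifinagus, ginuwogum), so the final letter is not what conditions the rule; the last vowel is.
"kolkiful" has last vowel 'u'. The one such stem in the data (dusus → dususum) adds -um, so the same rule applies.
The other patterns: stems whose last vowel is 'i' add the prefix no-; stems whose last vowel is 'a' add ka- … -us around the stem.
So kolkiful → kolkifulum.

kolkifulum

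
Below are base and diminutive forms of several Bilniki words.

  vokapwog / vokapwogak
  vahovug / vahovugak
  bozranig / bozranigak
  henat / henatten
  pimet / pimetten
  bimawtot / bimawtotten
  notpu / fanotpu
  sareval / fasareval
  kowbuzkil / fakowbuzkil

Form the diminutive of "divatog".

"divatog" ends in -g. The stems ending in -g (vokapwog → vokapwogak, vahovug → vahovugak, bozranig → bozranigak) add -ak.
So divatog → divatogak.

divatogak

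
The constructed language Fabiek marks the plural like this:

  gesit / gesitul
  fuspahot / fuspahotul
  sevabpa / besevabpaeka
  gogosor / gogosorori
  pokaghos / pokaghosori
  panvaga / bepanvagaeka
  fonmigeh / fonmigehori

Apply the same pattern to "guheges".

fuspahot and pokaghos both have last vowel 'o' yet inflect differently (fuspahotul, pokaghosori), so the last vowel is not what conditions the rule; the final letter is.
"guheges" ends in -s. The one such stem in the data (pokaghos → pokaghosori) adds -ori, so the same rule applies.
The other patterns: stems ending in -t add -ul; stems ending in -a add be- … -eka around the stem.
So guheges → guhegesori.

guhegesori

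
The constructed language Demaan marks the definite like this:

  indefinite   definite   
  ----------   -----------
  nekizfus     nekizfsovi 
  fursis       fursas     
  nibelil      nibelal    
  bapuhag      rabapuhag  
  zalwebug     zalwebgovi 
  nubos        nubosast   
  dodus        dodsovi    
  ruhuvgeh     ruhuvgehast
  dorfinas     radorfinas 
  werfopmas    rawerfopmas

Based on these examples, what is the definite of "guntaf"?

"guntaf" has last vowel 'a'. The stems whose last vowel is 'a' (dorfinas → radorfinas, bapuhag → rabapuhag, werfopmas → rawerfopmas) add the prefix ra-.
So guntaf → raguntaf.

raguntaf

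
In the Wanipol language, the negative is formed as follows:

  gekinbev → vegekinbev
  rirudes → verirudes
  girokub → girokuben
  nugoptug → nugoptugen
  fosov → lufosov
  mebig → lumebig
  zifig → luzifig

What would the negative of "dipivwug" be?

dipivwugen

gekinbev and fosov both end in -v yet inflect differently (vegekinbev, lufosov), so the final letter is not what conditions the rule; the last vowel is.
"dipivwug" has last vowel 'u'. The stems whose last vowel is 'u' (girokub → girokuben, nugoptug → nugoptugen) add -en.
The other patterns: stems whose last vowel is 'e' add the prefix ve-; stems whose last vowel is 'i' or 'o' add the prefix lu-.
So dipivwug → dipivwugen.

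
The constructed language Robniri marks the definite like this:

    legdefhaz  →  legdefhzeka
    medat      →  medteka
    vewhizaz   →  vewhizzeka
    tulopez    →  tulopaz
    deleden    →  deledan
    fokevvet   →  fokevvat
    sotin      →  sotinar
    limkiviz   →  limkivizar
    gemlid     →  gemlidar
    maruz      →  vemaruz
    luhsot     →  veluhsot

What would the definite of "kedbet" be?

legdefhaz and tulopez both end in -z yet inflect differently (legdefhzeka, tulopaz), so the final letter is not what conditions the rule; the last vowel is.
"kedbet" has last vowel 'e'. The stems whose last vowel is 'e' (tulopez → tulopaz, deleden → deledan, fokevvet → fokevvat) change the last vowel to 'a'.
The other patterns: stems whose last vowel is 'a' delete the last vowel and add -eka; stems whose last vowel is 'i' add -ar; stems whose last vowel is 'o' or 'u' add the prefix ve-.
So kedbet → kedbat.

kedbat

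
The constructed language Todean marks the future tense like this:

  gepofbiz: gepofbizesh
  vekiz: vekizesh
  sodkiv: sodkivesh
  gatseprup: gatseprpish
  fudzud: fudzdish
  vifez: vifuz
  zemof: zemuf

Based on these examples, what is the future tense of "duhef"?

gepofbiz and vifez both end in -z yet inflect differently (gepofbizesh, vifuz), so the final letter is not what conditions the rule; the last vowel is.
"duhef" has last vowel 'e'. The one such stem in the data (vifez → vifuz) changes the last vowel to 'u' (as does zemof), so the same rule applies.
The other patterns: stems whose last vowel is 'i' add -esh; stems whose last vowel is 'u' delete the last vowel and add -ish.
So duhef → duhuf.

duhuf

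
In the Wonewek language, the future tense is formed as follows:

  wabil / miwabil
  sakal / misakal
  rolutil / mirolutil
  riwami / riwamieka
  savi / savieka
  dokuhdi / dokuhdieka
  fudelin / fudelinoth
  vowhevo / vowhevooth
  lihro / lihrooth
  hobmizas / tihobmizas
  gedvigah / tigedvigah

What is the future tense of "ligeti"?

ligetieka

"ligeti" ends in -i. The stems ending in -i (riwami → riwamieka, savi → savieka, dokuhdi → dokuhdieka) add -eka.
The other patterns: stems ending in -l add the prefix mi-; stems ending in -n or -o add -oth; stems ending in -h or -s add the prefix ti-.
So ligeti → ligetieka.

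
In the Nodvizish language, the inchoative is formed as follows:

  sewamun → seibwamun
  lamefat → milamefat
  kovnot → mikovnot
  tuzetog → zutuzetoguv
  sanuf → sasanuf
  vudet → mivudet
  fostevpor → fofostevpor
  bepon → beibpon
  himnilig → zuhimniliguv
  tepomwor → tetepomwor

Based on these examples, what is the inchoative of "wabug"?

tuzetog and kovnot both have last vowel 'o' yet inflect differently (zutuzetoguv, mikovnot), so the last vowel is not what conditions the rule; the final letter is.
"wabug" ends in -g. The stems ending in -g (himnilig → zuhimniliguv, tuzetog → zutuzetoguv) add zu- … -uv around the stem.
The other patterns: stems ending in -t add the prefix mi-; stems ending in -n insert -ib- after the first vowel; stems ending in -f or -r repeat the first consonant+vowel as a prefix.
So wabug → zuwabuguv.

zuwabuguv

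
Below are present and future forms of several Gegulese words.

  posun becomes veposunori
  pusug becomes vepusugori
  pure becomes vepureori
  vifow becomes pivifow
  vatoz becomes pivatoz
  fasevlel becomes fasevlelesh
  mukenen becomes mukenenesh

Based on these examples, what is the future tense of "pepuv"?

posun and mukenen both end in -n yet inflect differently (veposunori, mukenenesh), so the final letter is not what conditions the rule; the first letter is.
"pepuv" begins with p-. The stems beginning with p- (posun → veposunori, pusug → vepusugori, pure → vepureori) add ve- … -ori around the stem.
The other patterns: stems beginning with v- add the prefix pi-; stems beginning with f- or m- add -esh.
So pepuv → vepepuvori.

vepepuvori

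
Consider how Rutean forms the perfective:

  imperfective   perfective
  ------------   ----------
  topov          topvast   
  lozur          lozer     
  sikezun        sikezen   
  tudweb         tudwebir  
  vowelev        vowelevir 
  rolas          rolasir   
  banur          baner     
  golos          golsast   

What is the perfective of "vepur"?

veper

golos and rolas both end in -s yet inflect differently (golsast, rolasir), so the final letter is not what conditions the rule; the last vowel is.
"vepur" has last vowel 'u'. The stems whose last vowel is 'u' (sikezun → sikezen, banur → baner, lozur → lozer) change the last vowel to 'e'.
So vepur → veper.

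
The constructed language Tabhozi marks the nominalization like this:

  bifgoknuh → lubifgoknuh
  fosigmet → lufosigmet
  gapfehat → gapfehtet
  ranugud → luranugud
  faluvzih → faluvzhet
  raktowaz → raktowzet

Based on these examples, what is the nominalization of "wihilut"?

bifgoknuh and faluvzih both end in -h yet inflect differently (lubifgoknuh, faluvzhet), so the final letter is not what conditions the rule; the last vowel is.
"wihilut" has last vowel 'u'. The stems whose last vowel is 'u' (bifgoknuh → lubifgoknuh, ranugud → luranugud) add the prefix lu-.
The other pattern: stems whose last vowel is 'a' or 'i' delete the last vowel and add -et.
So wihilut → luwihilut.

luwihilut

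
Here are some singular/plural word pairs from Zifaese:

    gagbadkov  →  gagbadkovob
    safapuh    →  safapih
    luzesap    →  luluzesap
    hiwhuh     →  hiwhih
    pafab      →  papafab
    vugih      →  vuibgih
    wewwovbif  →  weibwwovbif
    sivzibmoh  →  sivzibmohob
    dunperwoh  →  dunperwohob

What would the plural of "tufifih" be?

hiwhuh and dunperwoh both end in -h yet inflect differently (hiwhih, dunperwohob), so the final letter is not what conditions the rule; the last vowel is.
"tufifih" has last vowel 'i'. The stems whose last vowel is 'i' (vugih → vuibgih, wewwovbif → weibwwovbif) insert -ib- after the first vowel.
The other patterns: stems whose last vowel is 'a' repeat the first consonant+vowel as a prefix; stems whose last vowel is 'u' change the last vowel to 'i'; stems whose last vowel is 'o' add -ob.
So tufifih → tuibfifih.

tuibfifih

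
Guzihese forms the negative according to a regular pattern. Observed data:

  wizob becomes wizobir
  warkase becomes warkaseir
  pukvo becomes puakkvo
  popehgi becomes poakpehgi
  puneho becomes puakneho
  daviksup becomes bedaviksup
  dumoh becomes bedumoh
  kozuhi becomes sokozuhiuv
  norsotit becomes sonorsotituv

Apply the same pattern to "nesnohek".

popehgi and kozuhi both end in -i yet inflect differently (poakpehgi, sokozuhiuv), so the final letter is not what conditions the rule; the first letter is.
"nesnohek" begins with n-. The one such stem in the data (norsotit → sonorsotituv) adds so- … -uv around the stem, so the same rule applies.
So nesnohek → sonesnohekuv.

sonesnohekuv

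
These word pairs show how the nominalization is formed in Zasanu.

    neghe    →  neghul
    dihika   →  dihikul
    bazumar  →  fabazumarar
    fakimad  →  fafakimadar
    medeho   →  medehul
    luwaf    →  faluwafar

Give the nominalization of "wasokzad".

fawasokzadar

dihika and luwaf both have last vowel 'a' yet inflect differently (dihikul, faluwafar), so the last vowel is not what conditions the rule; whether the stem ends in a vowel or a consonant is.
"wasokzad" ends in a consonant. The stems ending in a consonant (luwaf → faluwafar, fakimad → fafakimadar, bazumar → fabazumarar) add fa- … -ar around the stem.
The other pattern: stems ending in a vowel drop the final letter and add -ul.
So wasokzad → fawasokzadar.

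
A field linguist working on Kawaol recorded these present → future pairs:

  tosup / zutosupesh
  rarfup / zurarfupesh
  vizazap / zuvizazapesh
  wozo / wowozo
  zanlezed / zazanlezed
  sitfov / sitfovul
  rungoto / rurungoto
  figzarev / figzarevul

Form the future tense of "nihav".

nihavul

sitfov and rungoto both have last vowel 'o' yet inflect differently (sitfovul, rurungoto), so the last vowel is not what conditions the rule; the final letter is.
"nihav" ends in -v. The stems ending in -v (sitfov → sitfovul, figzarev → figzarevul) add -ul.
The other patterns: stems ending in -p add zu- … -esh around the stem; stems ending in -d or -o repeat the first consonant+vowel as a prefix.
So nihav → nihavul.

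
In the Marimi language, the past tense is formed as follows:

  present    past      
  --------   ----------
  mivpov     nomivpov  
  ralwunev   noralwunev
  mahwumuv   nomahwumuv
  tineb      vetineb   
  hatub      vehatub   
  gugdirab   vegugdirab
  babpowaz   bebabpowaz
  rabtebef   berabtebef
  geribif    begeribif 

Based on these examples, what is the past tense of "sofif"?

besofif

ralwunev and tineb both have last vowel 'e' yet inflect differently (noralwunev, vetineb), so the last vowel is not what conditions the rule; the final letter is.
"sofif" ends in -f. The stems ending in -f (rabtebef → berabtebef, geribif → begeribif) add the prefix be-.
So sofif → besofif.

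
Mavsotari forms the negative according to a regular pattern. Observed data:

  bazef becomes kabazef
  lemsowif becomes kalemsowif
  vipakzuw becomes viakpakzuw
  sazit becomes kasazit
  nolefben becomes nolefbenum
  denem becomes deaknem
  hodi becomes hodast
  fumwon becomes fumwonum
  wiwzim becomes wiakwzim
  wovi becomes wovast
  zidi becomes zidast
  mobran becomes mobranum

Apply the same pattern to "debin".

nolefben and bazef both have last vowel 'e' yet inflect differently (nolefbenum, kabazef), so the last vowel is not what conditions the rule; the final letter is.
"debin" ends in -n. The stems ending in -n (mobran → mobranum, nolefben → nolefbenum, fumwon → fumwonum) add -um.
The other patterns: stems ending in -f or -t add the prefix ka-; stems ending in -i drop the final letter and add -ast; stems ending in -m or -w insert -ak- after the first vowel.
So debin → debinum.

debinum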